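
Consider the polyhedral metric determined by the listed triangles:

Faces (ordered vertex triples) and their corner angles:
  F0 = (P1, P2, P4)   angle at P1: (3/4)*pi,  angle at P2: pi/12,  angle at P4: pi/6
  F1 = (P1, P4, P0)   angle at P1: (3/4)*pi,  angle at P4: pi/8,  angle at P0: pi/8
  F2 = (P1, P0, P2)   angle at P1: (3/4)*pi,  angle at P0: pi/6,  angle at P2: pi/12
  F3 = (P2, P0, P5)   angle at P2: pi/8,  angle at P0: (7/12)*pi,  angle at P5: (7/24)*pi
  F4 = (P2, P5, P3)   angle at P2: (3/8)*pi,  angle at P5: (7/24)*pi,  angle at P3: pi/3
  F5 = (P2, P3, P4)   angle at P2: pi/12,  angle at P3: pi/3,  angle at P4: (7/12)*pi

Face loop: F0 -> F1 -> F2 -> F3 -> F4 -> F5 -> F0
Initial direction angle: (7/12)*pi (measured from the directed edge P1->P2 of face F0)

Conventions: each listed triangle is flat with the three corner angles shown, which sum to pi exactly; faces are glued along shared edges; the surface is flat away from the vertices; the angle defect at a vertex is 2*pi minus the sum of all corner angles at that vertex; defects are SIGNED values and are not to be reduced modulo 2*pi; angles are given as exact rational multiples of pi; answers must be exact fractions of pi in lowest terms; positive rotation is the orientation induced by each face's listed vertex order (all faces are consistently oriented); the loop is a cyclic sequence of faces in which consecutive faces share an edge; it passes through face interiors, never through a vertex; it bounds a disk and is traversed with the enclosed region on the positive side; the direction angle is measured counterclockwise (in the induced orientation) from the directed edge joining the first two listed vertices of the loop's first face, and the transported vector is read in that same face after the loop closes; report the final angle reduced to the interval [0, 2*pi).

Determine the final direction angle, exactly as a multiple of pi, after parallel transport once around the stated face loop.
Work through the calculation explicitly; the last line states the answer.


enclosed vertex P1: corner angles sum to (9/4)*pi, defect = 2*pi - (9/4)*pi = -pi/4
enclosed vertex P2: corner angles sum to (3/4)*pi, defect = 2*pi - (3/4)*pi = (5/4)*pi
final direction = starting direction + enclosed defect total, reduced mod 2*pi (induced orientation)
final angle = (7/12)*pi + pi = (19/12)*pi (mod 2*pi)

Answer: final direction angle = (19/12)*pi


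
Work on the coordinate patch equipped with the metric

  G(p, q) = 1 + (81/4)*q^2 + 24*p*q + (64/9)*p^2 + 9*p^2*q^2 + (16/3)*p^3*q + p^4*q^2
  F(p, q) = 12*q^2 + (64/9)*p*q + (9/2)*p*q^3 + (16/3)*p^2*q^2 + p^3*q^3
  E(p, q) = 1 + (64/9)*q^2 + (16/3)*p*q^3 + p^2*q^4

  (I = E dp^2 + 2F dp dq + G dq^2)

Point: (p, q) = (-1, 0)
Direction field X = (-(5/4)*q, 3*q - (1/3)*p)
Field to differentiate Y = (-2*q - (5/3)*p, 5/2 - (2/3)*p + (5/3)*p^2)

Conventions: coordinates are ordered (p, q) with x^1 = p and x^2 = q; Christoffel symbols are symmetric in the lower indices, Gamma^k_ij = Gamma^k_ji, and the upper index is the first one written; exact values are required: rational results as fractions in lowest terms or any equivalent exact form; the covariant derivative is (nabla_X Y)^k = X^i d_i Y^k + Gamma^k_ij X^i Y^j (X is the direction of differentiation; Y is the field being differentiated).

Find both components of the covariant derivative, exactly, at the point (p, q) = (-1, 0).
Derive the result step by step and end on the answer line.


E = 1, F = 0, G = 73/9 at the point
E_p = 0, E_q = 0, F_p = 0, F_q = -64/9, G_p = -128/9, G_q = -88/3
EG - F^2 = 73/9;  g^inv = (9/73) * [[73/9, 0], [0, 1]]
first-kind symbols [ij,l] = (1/2)(d_i g_jl + d_j g_il - d_l g_ij): [pp,p] = E_p/2 = 0, [pp,q] = F_p - E_q/2 = 0, [pq,p] = E_q/2 = 0, [pq,q] = G_p/2 = -64/9, [qq,p] = F_q - G_p/2 = 0, [qq,q] = G_q/2 = -44/3
Gamma^p_ij = (G*[ij,p] - F*[ij,q])/(EG - F^2), Gamma^q_ij = (E*[ij,q] - F*[ij,p])/(EG - F^2)
Gamma_ppp = 0, Gamma_ppq = 0, Gamma_pqq = 0, Gamma_qpp = 0, Gamma_qpq = -64/73, Gamma_qqq = -132/73
X = (0, 1/3), Y = (5/3, 29/6) at the point

Answer: (nabla_X Y)^p = -2/3, (nabla_X Y)^q = -2234/657


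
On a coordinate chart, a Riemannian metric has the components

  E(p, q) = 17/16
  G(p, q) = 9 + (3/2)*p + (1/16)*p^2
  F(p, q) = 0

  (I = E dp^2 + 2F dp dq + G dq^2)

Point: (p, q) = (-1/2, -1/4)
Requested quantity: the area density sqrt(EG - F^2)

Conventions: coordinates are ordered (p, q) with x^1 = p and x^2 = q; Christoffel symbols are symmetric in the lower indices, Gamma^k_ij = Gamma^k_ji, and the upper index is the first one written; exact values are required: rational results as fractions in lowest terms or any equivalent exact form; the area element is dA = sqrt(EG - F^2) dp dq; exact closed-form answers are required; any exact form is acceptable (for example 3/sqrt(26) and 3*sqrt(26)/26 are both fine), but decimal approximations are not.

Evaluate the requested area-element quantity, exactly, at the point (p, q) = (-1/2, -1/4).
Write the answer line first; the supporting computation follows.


Answer: sqrt(EG - F^2) = 23*sqrt(17)/32

E = 17/16, F = 0, G = 529/64; EG - F^2 = 8993/1024


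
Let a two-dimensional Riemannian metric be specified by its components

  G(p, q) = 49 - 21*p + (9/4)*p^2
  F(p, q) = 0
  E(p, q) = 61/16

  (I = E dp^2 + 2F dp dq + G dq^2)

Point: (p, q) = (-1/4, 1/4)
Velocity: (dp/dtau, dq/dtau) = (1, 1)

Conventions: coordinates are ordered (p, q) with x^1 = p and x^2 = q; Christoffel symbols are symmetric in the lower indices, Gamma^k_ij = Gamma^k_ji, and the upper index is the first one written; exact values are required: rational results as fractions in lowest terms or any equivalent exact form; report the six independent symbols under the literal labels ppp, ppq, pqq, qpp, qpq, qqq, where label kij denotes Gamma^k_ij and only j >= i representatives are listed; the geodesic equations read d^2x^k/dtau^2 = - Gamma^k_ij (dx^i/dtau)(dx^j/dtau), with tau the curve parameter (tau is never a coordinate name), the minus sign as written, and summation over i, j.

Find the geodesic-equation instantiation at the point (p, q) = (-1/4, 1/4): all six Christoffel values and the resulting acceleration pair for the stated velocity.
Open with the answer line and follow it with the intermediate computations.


Answer: Gamma_ppp = 0, Gamma_ppq = 0, Gamma_pqq = 177/61, Gamma_qpp = 0, Gamma_qpq = -12/59, Gamma_qqq = 0; accelerations (d^2p/dtau^2, d^2q/dtau^2) = (-177/61, 24/59)

E = 61/16, F = 0, G = 3481/64 at the point
E_p = 0, E_q = 0, F_p = 0, F_q = 0, G_p = -177/8, G_q = 0
EG - F^2 = 212341/1024;  g^inv = (1024/212341) * [[3481/64, 0], [0, 61/16]]
first-kind symbols [ij,l] = (1/2)(d_i g_jl + d_j g_il - d_l g_ij): [pp,p] = E_p/2 = 0, [pp,q] = F_p - E_q/2 = 0, [pq,p] = E_q/2 = 0, [pq,q] = G_p/2 = -177/16, [qq,p] = F_q - G_p/2 = 177/16, [qq,q] = G_q/2 = 0
Gamma^p_ij = (G*[ij,p] - F*[ij,q])/(EG - F^2), Gamma^q_ij = (E*[ij,q] - F*[ij,p])/(EG - F^2)
Gamma_ppp = 0, Gamma_ppq = 0, Gamma_pqq = 177/61, Gamma_qpp = 0, Gamma_qpq = -12/59, Gamma_qqq = 0
d^2p/dtau^2 = -(Gamma_ppp*(1)^2 + 2*Gamma_ppq*(1)*(1) + Gamma_pqq*(1)^2) = -177/61
d^2q/dtau^2 = -(Gamma_qpp*(1)^2 + 2*Gamma_qpq*(1)*(1) + Gamma_qqq*(1)^2) = 24/59


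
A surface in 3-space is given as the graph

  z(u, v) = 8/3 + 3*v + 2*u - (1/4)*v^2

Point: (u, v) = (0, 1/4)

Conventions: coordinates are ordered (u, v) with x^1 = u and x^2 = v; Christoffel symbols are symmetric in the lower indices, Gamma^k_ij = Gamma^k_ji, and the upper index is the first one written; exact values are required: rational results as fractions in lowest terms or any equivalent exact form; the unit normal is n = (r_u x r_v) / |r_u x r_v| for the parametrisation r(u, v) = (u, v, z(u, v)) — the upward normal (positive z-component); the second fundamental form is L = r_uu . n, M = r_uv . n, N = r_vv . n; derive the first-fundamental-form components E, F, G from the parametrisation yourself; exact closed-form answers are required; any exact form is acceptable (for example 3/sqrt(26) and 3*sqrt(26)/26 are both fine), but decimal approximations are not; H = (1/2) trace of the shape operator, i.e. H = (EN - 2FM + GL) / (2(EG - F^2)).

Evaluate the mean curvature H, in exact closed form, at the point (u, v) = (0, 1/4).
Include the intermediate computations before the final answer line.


z_u = 2, z_v = 23/8, z_uu = 0, z_uv = 0, z_vv = -1/2
E = 5, F = 23/4, G = 593/64; answer radicand W^2 = 849/64
unnormalised second-form numerators: l = 0, m = 0, n = -1/2; L = l/sqrt(849/64), and similarly M = m/sqrt(W^2), N = n/sqrt(W^2)
H = (E*n - 2*F*m + G*l) / (2*(EG - F^2)*sqrt(W^2)); E*n - 2*F*m + G*l = -5/2, EG - F^2 = 849/64, so H = (-80/849)/sqrt(849/64)

Answer: H = -640*sqrt(849)/720801


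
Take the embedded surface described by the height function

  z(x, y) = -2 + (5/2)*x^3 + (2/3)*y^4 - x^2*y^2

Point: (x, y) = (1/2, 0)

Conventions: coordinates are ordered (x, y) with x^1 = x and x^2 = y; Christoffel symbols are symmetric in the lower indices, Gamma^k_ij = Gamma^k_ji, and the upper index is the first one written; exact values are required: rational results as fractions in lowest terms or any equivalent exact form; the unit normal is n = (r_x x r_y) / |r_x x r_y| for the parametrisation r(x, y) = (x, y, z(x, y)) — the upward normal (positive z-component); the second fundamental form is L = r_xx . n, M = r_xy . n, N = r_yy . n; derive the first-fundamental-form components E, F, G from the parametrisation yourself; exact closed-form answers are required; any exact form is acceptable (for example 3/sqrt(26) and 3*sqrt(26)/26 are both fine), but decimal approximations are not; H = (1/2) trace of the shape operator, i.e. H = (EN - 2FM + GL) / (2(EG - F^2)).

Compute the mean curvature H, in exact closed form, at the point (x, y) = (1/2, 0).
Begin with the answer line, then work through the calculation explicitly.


Answer: H = 1342/4913

z_x = 15/8, z_y = 0, z_xx = 15/2, z_xy = 0, z_yy = -1/2
E = 289/64, F = 0, G = 1; answer radicand W^2 = 289/64
unnormalised second-form numerators: l = 15/2, m = 0, n = -1/2; L = l/sqrt(289/64), and similarly M = m/sqrt(W^2), N = n/sqrt(W^2)
H = (E*n - 2*F*m + G*l) / (2*(EG - F^2)*sqrt(W^2)); E*n - 2*F*m + G*l = 671/128, EG - F^2 = 289/64, so H = (671/1156)/sqrt(289/64)


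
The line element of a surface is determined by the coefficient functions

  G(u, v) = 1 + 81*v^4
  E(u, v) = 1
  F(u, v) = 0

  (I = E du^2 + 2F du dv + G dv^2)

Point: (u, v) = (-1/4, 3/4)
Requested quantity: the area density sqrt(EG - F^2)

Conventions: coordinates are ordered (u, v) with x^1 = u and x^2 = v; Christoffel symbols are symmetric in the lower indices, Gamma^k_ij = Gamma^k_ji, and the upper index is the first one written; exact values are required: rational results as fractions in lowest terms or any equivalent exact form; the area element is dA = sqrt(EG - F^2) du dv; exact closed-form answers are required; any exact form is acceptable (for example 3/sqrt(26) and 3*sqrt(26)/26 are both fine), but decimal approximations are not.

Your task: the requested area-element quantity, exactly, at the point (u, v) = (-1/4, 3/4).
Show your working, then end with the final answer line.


E = 1, F = 0, G = 6817/256; EG - F^2 = 6817/256

Answer: sqrt(EG - F^2) = sqrt(6817)/16


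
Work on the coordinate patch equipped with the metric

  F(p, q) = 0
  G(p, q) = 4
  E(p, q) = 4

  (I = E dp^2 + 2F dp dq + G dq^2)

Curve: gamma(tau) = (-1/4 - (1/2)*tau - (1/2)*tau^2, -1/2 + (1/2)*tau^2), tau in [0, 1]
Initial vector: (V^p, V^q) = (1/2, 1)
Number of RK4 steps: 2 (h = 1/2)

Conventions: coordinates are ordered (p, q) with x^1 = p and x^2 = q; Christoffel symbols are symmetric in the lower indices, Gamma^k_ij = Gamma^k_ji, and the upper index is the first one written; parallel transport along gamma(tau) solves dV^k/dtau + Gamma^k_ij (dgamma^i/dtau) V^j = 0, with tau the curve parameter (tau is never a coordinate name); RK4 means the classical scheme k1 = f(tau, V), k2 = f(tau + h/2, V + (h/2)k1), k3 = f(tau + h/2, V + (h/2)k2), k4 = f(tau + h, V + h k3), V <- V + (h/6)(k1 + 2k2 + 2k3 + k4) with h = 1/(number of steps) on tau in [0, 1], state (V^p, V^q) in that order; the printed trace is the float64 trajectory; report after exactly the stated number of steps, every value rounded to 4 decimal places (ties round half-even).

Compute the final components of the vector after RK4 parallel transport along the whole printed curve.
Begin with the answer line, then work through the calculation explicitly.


Answer: V^p = 0.5000, V^q = 1.0000

gamma'(tau) = (-1/2 - tau, tau); f(tau, V)^k = -Gamma^k_ij(gamma(tau)) gamma'^i(tau) V^j; h = 1/2; intermediate values shown to 6 dp
curve data and Christoffel symbols at the stage parameters:
  tau = 0.000000: gamma = (-0.250000, -0.500000), gamma' = (-0.500000, 0.000000); Gamma_ppp = 0.000000, Gamma_ppq = 0.000000, Gamma_pqq = 0.000000, Gamma_qpp = 0.000000, Gamma_qpq = 0.000000, Gamma_qqq = 0.000000
  tau = 0.250000: gamma = (-0.406250, -0.468750), gamma' = (-0.750000, 0.250000); Gamma_ppp = 0.000000, Gamma_ppq = 0.000000, Gamma_pqq = 0.000000, Gamma_qpp = 0.000000, Gamma_qpq = 0.000000, Gamma_qqq = 0.000000
  tau = 0.500000: gamma = (-0.625000, -0.375000), gamma' = (-1.000000, 0.500000); Gamma_ppp = 0.000000, Gamma_ppq = 0.000000, Gamma_pqq = 0.000000, Gamma_qpp = 0.000000, Gamma_qpq = 0.000000, Gamma_qqq = 0.000000
  tau = 0.750000: gamma = (-0.906250, -0.218750), gamma' = (-1.250000, 0.750000); Gamma_ppp = 0.000000, Gamma_ppq = 0.000000, Gamma_pqq = 0.000000, Gamma_qpp = 0.000000, Gamma_qpq = 0.000000, Gamma_qqq = 0.000000
  tau = 1.000000: gamma = (-1.250000, 0.000000), gamma' = (-1.500000, 1.000000); Gamma_ppp = 0.000000, Gamma_ppq = 0.000000, Gamma_pqq = 0.000000, Gamma_qpp = 0.000000, Gamma_qpq = 0.000000, Gamma_qqq = 0.000000
step 0: V^p = 0.5000, V^q = 1.0000
step 1: k1 = (0.000000, 0.000000), k2 = (0.000000, 0.000000), k3 = (0.000000, 0.000000), k4 = (0.000000, 0.000000); V <- V + (h/6)(k1 + 2k2 + 2k3 + k4): V^p = 0.5000, V^q = 1.0000
step 2: k1 = (0.000000, 0.000000), k2 = (0.000000, 0.000000), k3 = (0.000000, 0.000000), k4 = (0.000000, 0.000000); V <- V + (h/6)(k1 + 2k2 + 2k3 + k4): V^p = 0.5000, V^q = 1.0000


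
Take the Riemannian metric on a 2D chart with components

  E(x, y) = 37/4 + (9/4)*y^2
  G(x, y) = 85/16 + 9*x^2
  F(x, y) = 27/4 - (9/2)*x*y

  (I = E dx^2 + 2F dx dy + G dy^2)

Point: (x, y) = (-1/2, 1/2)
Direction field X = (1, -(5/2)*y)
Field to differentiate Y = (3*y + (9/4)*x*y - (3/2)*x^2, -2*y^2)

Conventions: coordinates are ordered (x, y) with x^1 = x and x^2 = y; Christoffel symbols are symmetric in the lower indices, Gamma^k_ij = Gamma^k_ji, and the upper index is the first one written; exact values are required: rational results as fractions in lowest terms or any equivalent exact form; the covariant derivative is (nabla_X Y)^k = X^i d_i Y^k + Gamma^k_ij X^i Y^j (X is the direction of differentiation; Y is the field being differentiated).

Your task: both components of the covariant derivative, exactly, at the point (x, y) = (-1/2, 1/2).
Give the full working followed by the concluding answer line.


E = 157/16, F = 63/8, G = 121/16 at the point
E_x = 0, E_y = 9/4, F_x = -9/4, F_y = 9/4, G_x = -9, G_y = 0
EG - F^2 = 3121/256;  g^inv = (256/3121) * [[121/16, -63/8], [-63/8, 157/16]]
first-kind symbols [ij,l] = (1/2)(d_i g_jl + d_j g_il - d_l g_ij): [xx,x] = E_x/2 = 0, [xx,y] = F_x - E_y/2 = -27/8, [xy,x] = E_y/2 = 9/8, [xy,y] = G_x/2 = -9/2, [yy,x] = F_y - G_x/2 = 27/4, [yy,y] = G_y/2 = 0
Gamma^x_ij = (G*[ij,x] - F*[ij,y])/(EG - F^2), Gamma^y_ij = (E*[ij,y] - F*[ij,x])/(EG - F^2)
Gamma_xxx = 6804/3121, Gamma_xxy = 11250/3121, Gamma_xyy = 13068/3121, Gamma_yxx = -8478/3121, Gamma_yxy = -13572/3121, Gamma_yyy = -13608/3121
X = (1, -5/4), Y = (9/16, -1/2) at the point

Answer: (nabla_X Y)^x = -5301/24968, (nabla_X Y)^y = 173719/49936


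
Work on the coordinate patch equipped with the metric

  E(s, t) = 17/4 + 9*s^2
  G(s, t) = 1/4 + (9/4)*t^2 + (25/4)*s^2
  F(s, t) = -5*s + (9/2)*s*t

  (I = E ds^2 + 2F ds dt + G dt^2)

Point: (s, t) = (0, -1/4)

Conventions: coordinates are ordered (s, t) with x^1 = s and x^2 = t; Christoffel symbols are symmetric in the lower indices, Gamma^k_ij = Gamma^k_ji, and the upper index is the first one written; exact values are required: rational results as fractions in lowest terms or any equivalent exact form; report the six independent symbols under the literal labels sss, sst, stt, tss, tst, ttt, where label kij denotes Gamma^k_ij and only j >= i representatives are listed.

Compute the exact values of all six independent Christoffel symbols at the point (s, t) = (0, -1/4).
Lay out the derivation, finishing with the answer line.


E = 17/4, F = 0, G = 25/64 at the point
E_s = 0, E_t = 0, F_s = -49/8, F_t = 0, G_s = 0, G_t = -9/8
EG - F^2 = 425/256;  g^inv = (256/425) * [[25/64, 0], [0, 17/4]]
first-kind symbols [ij,l] = (1/2)(d_i g_jl + d_j g_il - d_l g_ij): [ss,s] = E_s/2 = 0, [ss,t] = F_s - E_t/2 = -49/8, [st,s] = E_t/2 = 0, [st,t] = G_s/2 = 0, [tt,s] = F_t - G_s/2 = 0, [tt,t] = G_t/2 = -9/16
Gamma^s_ij = (G*[ij,s] - F*[ij,t])/(EG - F^2), Gamma^t_ij = (E*[ij,t] - F*[ij,s])/(EG - F^2)

Answer: Gamma_sss = 0, Gamma_sst = 0, Gamma_stt = 0, Gamma_tss = -392/25, Gamma_tst = 0, Gamma_ttt = -36/25


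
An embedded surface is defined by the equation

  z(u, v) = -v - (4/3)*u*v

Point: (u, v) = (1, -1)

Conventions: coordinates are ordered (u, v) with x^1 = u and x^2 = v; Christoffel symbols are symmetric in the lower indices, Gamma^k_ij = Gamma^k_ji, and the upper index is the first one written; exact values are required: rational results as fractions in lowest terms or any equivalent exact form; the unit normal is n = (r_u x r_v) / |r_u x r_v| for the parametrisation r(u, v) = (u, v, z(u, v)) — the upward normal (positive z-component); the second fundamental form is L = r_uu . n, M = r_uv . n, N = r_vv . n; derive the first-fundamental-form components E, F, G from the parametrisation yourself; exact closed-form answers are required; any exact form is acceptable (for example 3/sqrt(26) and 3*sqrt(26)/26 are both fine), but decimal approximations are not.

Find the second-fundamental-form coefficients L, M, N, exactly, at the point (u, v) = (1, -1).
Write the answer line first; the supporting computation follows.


Answer: L = 0, M = -2*sqrt(74)/37, N = 0

z_u = 4/3, z_v = -7/3, z_uu = 0, z_uv = -4/3, z_vv = 0
E = 25/9, F = -28/9, G = 58/9; answer radicand W^2 = 74/9
unnormalised second-form numerators: l = 0, m = -4/3, n = 0; L = l/sqrt(74/9), and similarly M = m/sqrt(W^2), N = n/sqrt(W^2)


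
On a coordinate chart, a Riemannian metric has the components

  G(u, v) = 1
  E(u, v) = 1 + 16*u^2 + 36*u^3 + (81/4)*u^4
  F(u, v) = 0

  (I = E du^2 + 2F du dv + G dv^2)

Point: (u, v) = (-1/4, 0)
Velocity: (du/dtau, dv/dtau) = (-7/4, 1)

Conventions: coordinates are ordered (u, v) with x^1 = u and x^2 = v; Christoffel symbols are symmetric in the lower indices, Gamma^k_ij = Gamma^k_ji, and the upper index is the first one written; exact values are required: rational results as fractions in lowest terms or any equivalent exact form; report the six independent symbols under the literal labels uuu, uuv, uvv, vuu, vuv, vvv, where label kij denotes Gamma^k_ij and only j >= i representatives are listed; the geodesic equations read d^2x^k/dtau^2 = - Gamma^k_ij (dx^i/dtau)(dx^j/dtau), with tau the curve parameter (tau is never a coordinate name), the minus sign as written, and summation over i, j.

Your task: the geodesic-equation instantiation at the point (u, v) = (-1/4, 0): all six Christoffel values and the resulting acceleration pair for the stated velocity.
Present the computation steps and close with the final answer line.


E = 1553/1024, F = 0, G = 1 at the point
E_u = -161/64, E_v = 0, F_u = 0, F_v = 0, G_u = 0, G_v = 0
EG - F^2 = 1553/1024;  g^inv = (1024/1553) * [[1, 0], [0, 1553/1024]]
first-kind symbols [ij,l] = (1/2)(d_i g_jl + d_j g_il - d_l g_ij): [uu,u] = E_u/2 = -161/128, [uu,v] = F_u - E_v/2 = 0, [uv,u] = E_v/2 = 0, [uv,v] = G_u/2 = 0, [vv,u] = F_v - G_u/2 = 0, [vv,v] = G_v/2 = 0
Gamma^u_ij = (G*[ij,u] - F*[ij,v])/(EG - F^2), Gamma^v_ij = (E*[ij,v] - F*[ij,u])/(EG - F^2)
Gamma_uuu = -1288/1553, Gamma_uuv = 0, Gamma_uvv = 0, Gamma_vuu = 0, Gamma_vuv = 0, Gamma_vvv = 0
d^2u/dtau^2 = -(Gamma_uuu*(-7/4)^2 + 2*Gamma_uuv*(-7/4)*(1) + Gamma_uvv*(1)^2) = 7889/3106
d^2v/dtau^2 = -(Gamma_vuu*(-7/4)^2 + 2*Gamma_vuv*(-7/4)*(1) + Gamma_vvv*(1)^2) = 0

Answer: Gamma_uuu = -1288/1553, Gamma_uuv = 0, Gamma_uvv = 0, Gamma_vuu = 0, Gamma_vuv = 0, Gamma_vvv = 0; accelerations (d^2u/dtau^2, d^2v/dtau^2) = (7889/3106, 0)


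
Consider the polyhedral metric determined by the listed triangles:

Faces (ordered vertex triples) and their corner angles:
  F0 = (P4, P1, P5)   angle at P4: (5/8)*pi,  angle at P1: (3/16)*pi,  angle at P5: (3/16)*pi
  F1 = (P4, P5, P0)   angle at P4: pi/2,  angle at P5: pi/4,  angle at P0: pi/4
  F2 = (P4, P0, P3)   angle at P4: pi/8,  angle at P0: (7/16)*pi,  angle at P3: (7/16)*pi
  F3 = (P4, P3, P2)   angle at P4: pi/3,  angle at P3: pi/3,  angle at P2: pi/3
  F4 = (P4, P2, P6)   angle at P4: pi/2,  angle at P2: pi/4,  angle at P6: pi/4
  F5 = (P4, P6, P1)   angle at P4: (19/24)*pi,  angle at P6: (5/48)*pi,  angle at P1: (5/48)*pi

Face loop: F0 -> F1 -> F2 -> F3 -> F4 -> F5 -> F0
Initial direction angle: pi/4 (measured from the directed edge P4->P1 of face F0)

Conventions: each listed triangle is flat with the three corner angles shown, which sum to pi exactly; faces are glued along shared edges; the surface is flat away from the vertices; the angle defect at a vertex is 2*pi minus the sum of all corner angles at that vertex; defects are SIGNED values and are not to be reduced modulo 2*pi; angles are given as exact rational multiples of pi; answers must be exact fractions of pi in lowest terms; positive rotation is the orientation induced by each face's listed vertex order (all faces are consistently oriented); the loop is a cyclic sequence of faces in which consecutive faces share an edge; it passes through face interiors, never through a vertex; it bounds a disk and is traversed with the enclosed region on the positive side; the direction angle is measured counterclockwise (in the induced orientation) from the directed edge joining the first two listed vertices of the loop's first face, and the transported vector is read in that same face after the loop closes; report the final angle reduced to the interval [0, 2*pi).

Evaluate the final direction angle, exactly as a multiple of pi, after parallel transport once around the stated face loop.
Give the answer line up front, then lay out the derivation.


Answer: final direction angle = (11/8)*pi

enclosed vertex P4: corner angles sum to (23/8)*pi, defect = 2*pi - (23/8)*pi = (-7/8)*pi
the rotation equals the total enclosed defect, so the final angle is initial + defects (mod 2*pi)
final angle = pi/4 - (7/8)*pi = (11/8)*pi (mod 2*pi)


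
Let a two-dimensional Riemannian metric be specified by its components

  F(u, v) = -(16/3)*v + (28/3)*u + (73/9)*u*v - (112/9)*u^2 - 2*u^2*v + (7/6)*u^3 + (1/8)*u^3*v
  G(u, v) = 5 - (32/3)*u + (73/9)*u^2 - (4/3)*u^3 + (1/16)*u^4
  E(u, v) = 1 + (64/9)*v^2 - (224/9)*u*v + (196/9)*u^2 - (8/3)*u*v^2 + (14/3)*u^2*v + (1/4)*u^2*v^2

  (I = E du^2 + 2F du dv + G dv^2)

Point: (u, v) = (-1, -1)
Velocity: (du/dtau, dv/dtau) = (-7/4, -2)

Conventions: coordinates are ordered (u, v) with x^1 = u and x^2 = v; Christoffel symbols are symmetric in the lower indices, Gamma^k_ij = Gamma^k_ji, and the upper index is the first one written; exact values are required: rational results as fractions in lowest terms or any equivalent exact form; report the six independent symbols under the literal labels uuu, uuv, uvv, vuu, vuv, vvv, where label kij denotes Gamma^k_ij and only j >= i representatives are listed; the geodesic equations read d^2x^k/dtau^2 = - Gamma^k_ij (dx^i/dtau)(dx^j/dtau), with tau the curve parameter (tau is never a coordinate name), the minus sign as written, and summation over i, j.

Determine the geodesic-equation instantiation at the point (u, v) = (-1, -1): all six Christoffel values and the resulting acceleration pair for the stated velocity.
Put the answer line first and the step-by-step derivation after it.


Answer: Gamma_uuu = -900/3949, Gamma_uuv = 684/3949, Gamma_uvv = 0, Gamma_vuu = 2950/3949, Gamma_vuv = -2242/3949, Gamma_vvv = 0; accelerations (d^2u/dtau^2, d^2v/dtau^2) = (-8127/15796, 53277/31592)

E = 13/4, F = -59/8, G = 3625/144 at the point
E_u = -25/2, E_v = 19/2, F_u = 1817/72, F_v = -1121/72, G_u = -1121/36, G_v = 0
EG - F^2 = 3949/144;  g^inv = (144/3949) * [[3625/144, 59/8], [59/8, 13/4]]
first-kind symbols [ij,l] = (1/2)(d_i g_jl + d_j g_il - d_l g_ij): [uu,u] = E_u/2 = -25/4, [uu,v] = F_u - E_v/2 = 1475/72, [uv,u] = E_v/2 = 19/4, [uv,v] = G_u/2 = -1121/72, [vv,u] = F_v - G_u/2 = 0, [vv,v] = G_v/2 = 0
Gamma^u_ij = (G*[ij,u] - F*[ij,v])/(EG - F^2), Gamma^v_ij = (E*[ij,v] - F*[ij,u])/(EG - F^2)
Gamma_uuu = -900/3949, Gamma_uuv = 684/3949, Gamma_uvv = 0, Gamma_vuu = 2950/3949, Gamma_vuv = -2242/3949, Gamma_vvv = 0
d^2u/dtau^2 = -(Gamma_uuu*(-7/4)^2 + 2*Gamma_uuv*(-7/4)*(-2) + Gamma_uvv*(-2)^2) = -8127/15796
d^2v/dtau^2 = -(Gamma_vuu*(-7/4)^2 + 2*Gamma_vuv*(-7/4)*(-2) + Gamma_vvv*(-2)^2) = 53277/31592


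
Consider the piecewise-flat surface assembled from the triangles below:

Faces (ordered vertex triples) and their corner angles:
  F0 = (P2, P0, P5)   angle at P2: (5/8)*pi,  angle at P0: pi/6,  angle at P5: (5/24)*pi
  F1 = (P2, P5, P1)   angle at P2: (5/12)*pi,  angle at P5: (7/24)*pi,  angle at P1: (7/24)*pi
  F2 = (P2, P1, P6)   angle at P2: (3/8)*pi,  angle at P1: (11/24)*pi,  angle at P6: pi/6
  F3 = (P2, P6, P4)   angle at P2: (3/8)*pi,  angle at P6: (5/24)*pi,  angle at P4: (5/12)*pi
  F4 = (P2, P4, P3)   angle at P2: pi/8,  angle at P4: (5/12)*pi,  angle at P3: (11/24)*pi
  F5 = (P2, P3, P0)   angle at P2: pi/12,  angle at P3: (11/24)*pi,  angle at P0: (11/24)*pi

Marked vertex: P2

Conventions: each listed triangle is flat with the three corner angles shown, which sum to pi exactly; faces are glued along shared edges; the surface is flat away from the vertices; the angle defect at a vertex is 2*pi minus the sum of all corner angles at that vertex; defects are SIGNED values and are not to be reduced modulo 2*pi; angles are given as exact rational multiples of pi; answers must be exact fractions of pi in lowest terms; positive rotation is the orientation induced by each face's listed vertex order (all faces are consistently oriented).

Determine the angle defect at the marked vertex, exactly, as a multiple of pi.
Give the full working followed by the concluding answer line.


Sum of corner angles at P2: 2*pi
defect = 2*pi - 2*pi

Answer: defect(P2) = 0


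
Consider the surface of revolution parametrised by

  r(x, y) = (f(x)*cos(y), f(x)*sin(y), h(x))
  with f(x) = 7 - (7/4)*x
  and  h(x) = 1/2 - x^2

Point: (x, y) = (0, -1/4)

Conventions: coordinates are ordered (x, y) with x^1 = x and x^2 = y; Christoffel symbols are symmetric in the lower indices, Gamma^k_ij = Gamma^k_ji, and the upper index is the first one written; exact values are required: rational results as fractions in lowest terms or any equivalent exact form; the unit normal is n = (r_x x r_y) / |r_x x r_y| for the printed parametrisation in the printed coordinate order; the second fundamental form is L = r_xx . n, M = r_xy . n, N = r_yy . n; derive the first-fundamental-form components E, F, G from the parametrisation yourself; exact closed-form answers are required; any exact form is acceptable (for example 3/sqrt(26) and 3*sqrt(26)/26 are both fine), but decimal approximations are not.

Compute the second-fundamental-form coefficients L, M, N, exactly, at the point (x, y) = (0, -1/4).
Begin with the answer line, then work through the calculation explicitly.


Answer: L = 2, M = 0, N = 0

f = 7, f' = -7/4, f'' = 0, h' = 0, h'' = -2
E = 49/16, F = 0, G = 49; answer radicand W^2 = 49/16
unnormalised second-form numerators: l = 7/2, m = 0, n = 0; L = l/sqrt(49/16), and similarly M = m/sqrt(W^2), N = n/sqrt(W^2)


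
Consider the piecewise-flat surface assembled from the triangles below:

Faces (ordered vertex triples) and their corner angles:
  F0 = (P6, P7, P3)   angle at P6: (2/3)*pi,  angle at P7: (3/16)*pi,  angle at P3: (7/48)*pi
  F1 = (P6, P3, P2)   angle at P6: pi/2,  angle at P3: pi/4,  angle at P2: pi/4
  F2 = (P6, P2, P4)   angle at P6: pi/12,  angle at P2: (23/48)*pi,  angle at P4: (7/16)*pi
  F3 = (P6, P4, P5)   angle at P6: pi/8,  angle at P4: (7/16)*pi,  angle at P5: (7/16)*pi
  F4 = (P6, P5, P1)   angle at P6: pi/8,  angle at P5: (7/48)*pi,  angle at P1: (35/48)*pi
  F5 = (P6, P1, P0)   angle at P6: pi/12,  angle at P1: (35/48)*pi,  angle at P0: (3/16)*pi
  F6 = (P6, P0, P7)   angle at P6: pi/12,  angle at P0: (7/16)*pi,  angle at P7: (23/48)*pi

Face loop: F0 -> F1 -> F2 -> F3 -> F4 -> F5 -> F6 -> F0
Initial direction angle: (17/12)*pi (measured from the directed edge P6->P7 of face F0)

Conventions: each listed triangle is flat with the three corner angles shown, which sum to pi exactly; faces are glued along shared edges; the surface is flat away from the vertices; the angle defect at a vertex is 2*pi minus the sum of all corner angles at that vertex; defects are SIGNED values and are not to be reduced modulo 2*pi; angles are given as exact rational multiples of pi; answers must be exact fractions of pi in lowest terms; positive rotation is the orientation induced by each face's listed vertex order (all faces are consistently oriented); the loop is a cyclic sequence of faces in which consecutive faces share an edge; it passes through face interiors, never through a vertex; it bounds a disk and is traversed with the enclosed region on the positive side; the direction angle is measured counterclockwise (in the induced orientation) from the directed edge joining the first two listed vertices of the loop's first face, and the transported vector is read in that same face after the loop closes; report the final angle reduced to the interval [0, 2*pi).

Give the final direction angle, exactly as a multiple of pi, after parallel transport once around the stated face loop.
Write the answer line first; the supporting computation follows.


Answer: final direction angle = (7/4)*pi

enclosed vertex P6: corner angles sum to (5/3)*pi, defect = 2*pi - (5/3)*pi = pi/3
by Gauss-Bonnet the loop rotates the vector by the enclosed defect sum (positive orientation, mod 2*pi)
final angle = (17/12)*pi + pi/3 = (7/4)*pi (mod 2*pi)


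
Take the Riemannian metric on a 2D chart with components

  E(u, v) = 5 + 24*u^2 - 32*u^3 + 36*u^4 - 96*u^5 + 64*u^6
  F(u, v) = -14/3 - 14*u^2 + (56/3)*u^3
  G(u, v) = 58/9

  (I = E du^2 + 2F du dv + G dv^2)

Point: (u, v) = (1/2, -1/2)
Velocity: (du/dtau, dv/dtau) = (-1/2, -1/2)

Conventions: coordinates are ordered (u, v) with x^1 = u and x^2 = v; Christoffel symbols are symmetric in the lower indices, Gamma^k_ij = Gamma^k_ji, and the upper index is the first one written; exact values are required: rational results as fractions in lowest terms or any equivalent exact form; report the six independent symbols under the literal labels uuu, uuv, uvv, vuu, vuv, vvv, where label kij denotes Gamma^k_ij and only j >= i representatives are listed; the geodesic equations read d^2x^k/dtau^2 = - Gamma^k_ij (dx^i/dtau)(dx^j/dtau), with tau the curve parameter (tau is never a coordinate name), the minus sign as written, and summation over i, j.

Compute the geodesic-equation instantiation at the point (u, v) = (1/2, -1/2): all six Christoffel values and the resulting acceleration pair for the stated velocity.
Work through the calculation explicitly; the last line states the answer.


E = 29/4, F = -35/6, G = 58/9 at the point
E_u = 0, E_v = 0, F_u = 0, F_v = 0, G_u = 0, G_v = 0
EG - F^2 = 457/36;  g^inv = (36/457) * [[58/9, 35/6], [35/6, 29/4]]
first-kind symbols [ij,l] = (1/2)(d_i g_jl + d_j g_il - d_l g_ij): [uu,u] = E_u/2 = 0, [uu,v] = F_u - E_v/2 = 0, [uv,u] = E_v/2 = 0, [uv,v] = G_u/2 = 0, [vv,u] = F_v - G_u/2 = 0, [vv,v] = G_v/2 = 0
Gamma^u_ij = (G*[ij,u] - F*[ij,v])/(EG - F^2), Gamma^v_ij = (E*[ij,v] - F*[ij,u])/(EG - F^2)
Gamma_uuu = 0, Gamma_uuv = 0, Gamma_uvv = 0, Gamma_vuu = 0, Gamma_vuv = 0, Gamma_vvv = 0
d^2u/dtau^2 = -(Gamma_uuu*(-1/2)^2 + 2*Gamma_uuv*(-1/2)*(-1/2) + Gamma_uvv*(-1/2)^2) = 0
d^2v/dtau^2 = -(Gamma_vuu*(-1/2)^2 + 2*Gamma_vuv*(-1/2)*(-1/2) + Gamma_vvv*(-1/2)^2) = 0

Answer: Gamma_uuu = 0, Gamma_uuv = 0, Gamma_uvv = 0, Gamma_vuu = 0, Gamma_vuv = 0, Gamma_vvv = 0; accelerations (d^2u/dtau^2, d^2v/dtau^2) = (0, 0)


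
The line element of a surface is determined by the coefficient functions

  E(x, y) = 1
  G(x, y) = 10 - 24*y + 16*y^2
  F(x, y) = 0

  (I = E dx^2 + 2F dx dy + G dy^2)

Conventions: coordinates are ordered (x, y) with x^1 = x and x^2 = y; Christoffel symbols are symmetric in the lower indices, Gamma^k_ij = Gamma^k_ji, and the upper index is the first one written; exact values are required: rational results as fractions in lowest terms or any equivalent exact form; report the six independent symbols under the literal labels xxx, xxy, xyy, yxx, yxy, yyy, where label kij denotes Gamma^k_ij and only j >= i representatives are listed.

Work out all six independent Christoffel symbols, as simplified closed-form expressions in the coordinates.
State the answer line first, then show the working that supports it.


Answer: Gamma_xxx = 0, Gamma_xxy = 0, Gamma_xyy = 0, Gamma_yxx = 0, Gamma_yxy = 0, Gamma_yyy = (8*y - 6)/(8*y^2 - 12*y + 5)

E = 1; F = 0; G = 10 - 24*y + 16*y^2
Gamma^k_ij = (1/2) g^{kl} (d_i g_jl + d_j g_il - d_l g_ij), with g^inv = (1/(EG-F^2)) [[G, -F], [-F, E]]
first partials: E_x = 0, E_y = 0, F_x = 0, F_y = 0, G_x = 0, G_y = -24 + 32*y
D = EG - F^2 = 10 - 24*y + 16*y^2
expanded: Gamma^x_xx = (G E_x - 2F F_x + F E_y)/(2D), Gamma^x_xy = (G E_y - F G_x)/(2D), Gamma^x_yy = (2G F_y - G G_x - F G_y)/(2D), Gamma^y_xx = (2E F_x - E E_y - F E_x)/(2D), Gamma^y_xy = (E G_x - F E_y)/(2D), Gamma^y_yy = (E G_y - 2F F_y + F G_x)/(2D); substitute and cancel common factors


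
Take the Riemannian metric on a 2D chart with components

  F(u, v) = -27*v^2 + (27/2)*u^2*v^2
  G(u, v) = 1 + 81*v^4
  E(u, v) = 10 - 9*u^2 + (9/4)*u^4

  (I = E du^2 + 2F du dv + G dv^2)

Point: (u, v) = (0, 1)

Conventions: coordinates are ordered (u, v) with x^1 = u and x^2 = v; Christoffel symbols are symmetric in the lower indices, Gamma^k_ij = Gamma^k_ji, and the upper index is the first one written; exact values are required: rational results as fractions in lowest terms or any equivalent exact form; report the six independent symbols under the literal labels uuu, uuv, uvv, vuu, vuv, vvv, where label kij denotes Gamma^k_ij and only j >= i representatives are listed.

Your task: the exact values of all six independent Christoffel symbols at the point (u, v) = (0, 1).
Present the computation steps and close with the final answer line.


E = 10, F = -27, G = 82 at the point
E_u = 0, E_v = 0, F_u = 0, F_v = -54, G_u = 0, G_v = 324
EG - F^2 = 91;  g^inv = (1/91) * [[82, 27], [27, 10]]
first-kind symbols [ij,l] = (1/2)(d_i g_jl + d_j g_il - d_l g_ij): [uu,u] = E_u/2 = 0, [uu,v] = F_u - E_v/2 = 0, [uv,u] = E_v/2 = 0, [uv,v] = G_u/2 = 0, [vv,u] = F_v - G_u/2 = -54, [vv,v] = G_v/2 = 162
Gamma^u_ij = (G*[ij,u] - F*[ij,v])/(EG - F^2), Gamma^v_ij = (E*[ij,v] - F*[ij,u])/(EG - F^2)

Answer: Gamma_uuu = 0, Gamma_uuv = 0, Gamma_uvv = -54/91, Gamma_vuu = 0, Gamma_vuv = 0, Gamma_vvv = 162/91


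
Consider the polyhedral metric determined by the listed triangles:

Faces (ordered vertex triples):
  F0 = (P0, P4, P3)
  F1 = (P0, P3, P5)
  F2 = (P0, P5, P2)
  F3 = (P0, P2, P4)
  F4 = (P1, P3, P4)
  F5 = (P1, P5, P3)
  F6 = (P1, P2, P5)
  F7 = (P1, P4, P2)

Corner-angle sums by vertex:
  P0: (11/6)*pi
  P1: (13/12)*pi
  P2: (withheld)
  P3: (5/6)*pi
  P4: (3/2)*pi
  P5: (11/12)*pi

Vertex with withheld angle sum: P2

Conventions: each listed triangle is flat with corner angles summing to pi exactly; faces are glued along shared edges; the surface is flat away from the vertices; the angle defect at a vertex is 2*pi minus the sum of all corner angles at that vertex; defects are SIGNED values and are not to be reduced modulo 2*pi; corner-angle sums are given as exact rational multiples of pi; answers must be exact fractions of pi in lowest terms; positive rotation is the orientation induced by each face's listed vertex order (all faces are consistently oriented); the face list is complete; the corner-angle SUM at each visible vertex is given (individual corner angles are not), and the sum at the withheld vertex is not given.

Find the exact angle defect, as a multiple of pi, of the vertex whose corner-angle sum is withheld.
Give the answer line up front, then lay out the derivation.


Answer: defect(P2) = pi/6

V = 6, E = 12, F = 8; chi = V - E + F = 2
Gauss-Bonnet: total defect = 2*pi*chi = 4*pi; visible defects sum to (23/6)*pi


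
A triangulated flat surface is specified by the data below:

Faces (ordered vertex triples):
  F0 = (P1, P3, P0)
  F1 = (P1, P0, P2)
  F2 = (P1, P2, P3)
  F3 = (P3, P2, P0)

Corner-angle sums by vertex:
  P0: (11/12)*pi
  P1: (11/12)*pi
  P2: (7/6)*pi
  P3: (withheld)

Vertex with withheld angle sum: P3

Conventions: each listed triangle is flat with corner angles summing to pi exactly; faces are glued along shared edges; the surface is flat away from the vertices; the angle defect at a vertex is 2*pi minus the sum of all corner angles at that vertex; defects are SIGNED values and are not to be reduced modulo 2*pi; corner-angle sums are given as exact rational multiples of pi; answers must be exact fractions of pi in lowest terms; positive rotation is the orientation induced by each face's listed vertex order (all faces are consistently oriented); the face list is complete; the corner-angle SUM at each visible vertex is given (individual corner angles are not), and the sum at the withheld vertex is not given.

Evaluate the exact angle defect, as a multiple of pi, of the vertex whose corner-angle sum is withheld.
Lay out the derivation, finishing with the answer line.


V = 4, E = 6, F = 4; chi = V - E + F = 2
Gauss-Bonnet: total defect = 2*pi*chi = 4*pi; visible defects sum to 3*pi

Answer: defect(P3) = pi


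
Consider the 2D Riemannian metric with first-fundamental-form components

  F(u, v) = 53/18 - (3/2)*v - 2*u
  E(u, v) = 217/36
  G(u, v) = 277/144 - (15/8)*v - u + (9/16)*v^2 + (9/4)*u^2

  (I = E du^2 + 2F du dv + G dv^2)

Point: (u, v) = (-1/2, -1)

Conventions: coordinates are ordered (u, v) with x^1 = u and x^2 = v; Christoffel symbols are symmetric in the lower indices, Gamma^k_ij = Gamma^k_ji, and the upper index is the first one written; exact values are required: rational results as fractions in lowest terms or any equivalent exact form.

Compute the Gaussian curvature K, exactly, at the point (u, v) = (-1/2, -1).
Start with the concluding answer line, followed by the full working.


Answer: K = -492480/441007

E = 217/36, F = 49/9, G = 781/144, EG - F^2 = 1757/576 at the point
E_u = 0, E_v = 0, F_u = -2, F_v = -3/2, G_u = -13/4, G_v = -3
E_vv = 0, F_uv = 0, G_uu = 9/2
Evaluate Brioschi's two determinant matrices M1, M2 and divide by (EG - F^2)^2.
M1 = [[-E_vv/2 + F_uv - G_uu/2, E_u/2, F_u - E_v/2], [F_v - G_u/2, E, F], [G_v/2, F, G]] = [[-9/4, 0, -2], [1/8, 217/36, 49/9], [-3/2, 49/9, 781/144]]; det M1 = -60613/2304
M2 = [[0, E_v/2, G_u/2], [E_v/2, E, F], [G_u/2, F, G]] = [[0, 0, -13/8], [0, 217/36, 49/9], [-13/8, 49/9, 781/144]]; det M2 = -36673/2304
det M1 - det M2 = -665/64; K = -665/64 / (1757/576)^2 = -492480/441007


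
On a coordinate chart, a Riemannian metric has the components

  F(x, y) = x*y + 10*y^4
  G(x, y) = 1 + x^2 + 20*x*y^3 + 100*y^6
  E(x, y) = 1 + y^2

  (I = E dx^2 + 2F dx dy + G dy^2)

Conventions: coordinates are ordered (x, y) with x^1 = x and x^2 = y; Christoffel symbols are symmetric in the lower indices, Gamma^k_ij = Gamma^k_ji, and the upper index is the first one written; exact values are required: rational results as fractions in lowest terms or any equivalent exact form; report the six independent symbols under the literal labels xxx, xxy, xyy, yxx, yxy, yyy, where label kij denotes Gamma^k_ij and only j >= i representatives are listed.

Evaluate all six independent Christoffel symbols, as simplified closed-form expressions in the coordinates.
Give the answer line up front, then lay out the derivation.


Answer: Gamma_xxx = 0, Gamma_xxy = y/(x^2 + 20*x*y^3 + 100*y^6 + y^2 + 1), Gamma_xyy = 30*y^3/(x^2 + 20*x*y^3 + 100*y^6 + y^2 + 1), Gamma_yxx = 0, Gamma_yxy = (x + 10*y^3)/(x^2 + 20*x*y^3 + 100*y^6 + y^2 + 1), Gamma_yyy = (30*x*y^2 + 300*y^5)/(x^2 + 20*x*y^3 + 100*y^6 + y^2 + 1)

E = 1 + y^2; F = x*y + 10*y^4; G = 1 + x^2 + 20*x*y^3 + 100*y^6
Gamma^k_ij = (1/2) g^{kl} (d_i g_jl + d_j g_il - d_l g_ij), with g^inv = (1/(EG-F^2)) [[G, -F], [-F, E]]
first partials: E_x = 0, E_y = 2*y, F_x = y, F_y = x + 40*y^3, G_x = 2*x + 20*y^3, G_y = 60*x*y^2 + 600*y^5
D = EG - F^2 = 1 + y^2 + x^2 + 20*x*y^3 + 100*y^6
expanded: Gamma^x_xx = (G E_x - 2F F_x + F E_y)/(2D), Gamma^x_xy = (G E_y - F G_x)/(2D), Gamma^x_yy = (2G F_y - G G_x - F G_y)/(2D), Gamma^y_xx = (2E F_x - E E_y - F E_x)/(2D), Gamma^y_xy = (E G_x - F E_y)/(2D), Gamma^y_yy = (E G_y - 2F F_y + F G_x)/(2D); substitute and cancel common factors
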